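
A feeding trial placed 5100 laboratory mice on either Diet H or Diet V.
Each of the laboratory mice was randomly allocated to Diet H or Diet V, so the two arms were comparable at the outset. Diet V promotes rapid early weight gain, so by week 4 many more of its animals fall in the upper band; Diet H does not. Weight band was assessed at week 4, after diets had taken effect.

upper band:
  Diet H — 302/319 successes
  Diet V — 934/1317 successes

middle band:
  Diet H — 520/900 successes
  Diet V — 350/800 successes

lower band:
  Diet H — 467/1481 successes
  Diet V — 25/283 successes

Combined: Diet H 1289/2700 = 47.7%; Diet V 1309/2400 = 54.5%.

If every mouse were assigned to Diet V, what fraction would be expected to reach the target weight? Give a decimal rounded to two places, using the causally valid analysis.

0.55

Week-4 weight band lies on the pathway diet → week-4 weight band → outcome, so adjusting for it blocks the indirect effect. For the total causal effect of diet, use the unadjusted pooled rates.
So P(outcome | do(Diet V)) is just the pooled rate for Diet V: 1309/2400 = 0.545.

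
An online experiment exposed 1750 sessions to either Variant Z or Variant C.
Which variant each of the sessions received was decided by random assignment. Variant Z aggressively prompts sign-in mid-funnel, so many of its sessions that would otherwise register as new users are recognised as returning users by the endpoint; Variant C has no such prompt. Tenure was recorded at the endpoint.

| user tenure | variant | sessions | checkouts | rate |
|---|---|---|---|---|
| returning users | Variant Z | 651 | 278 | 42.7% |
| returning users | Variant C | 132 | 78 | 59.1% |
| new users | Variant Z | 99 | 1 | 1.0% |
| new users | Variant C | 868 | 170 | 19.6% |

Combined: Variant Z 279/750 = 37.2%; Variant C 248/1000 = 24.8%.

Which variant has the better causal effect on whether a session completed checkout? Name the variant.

Variant Z

The stratified and pooled comparisons disagree (Variant C wins within each user tenure; Variant Z wins overall), so the answer turns on the causal role of user tenure.
User tenure is downstream of the variant. One should not condition on a consequence of treatment, so the overall rates are the right comparison.
Pooled: Variant Z 37.2% vs Variant C 24.8%; Variant Z is higher overall.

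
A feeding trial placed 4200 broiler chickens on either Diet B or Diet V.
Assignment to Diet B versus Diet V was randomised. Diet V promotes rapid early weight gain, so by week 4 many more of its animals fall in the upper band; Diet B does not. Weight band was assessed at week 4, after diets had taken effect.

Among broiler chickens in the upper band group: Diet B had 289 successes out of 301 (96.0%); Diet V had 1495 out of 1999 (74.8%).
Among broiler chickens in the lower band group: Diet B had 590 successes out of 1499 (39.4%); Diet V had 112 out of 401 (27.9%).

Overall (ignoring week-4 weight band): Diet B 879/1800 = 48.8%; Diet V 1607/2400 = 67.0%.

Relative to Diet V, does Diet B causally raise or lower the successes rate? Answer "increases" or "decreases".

The distribution of week-4 weight band is itself part of what the diet does — it is an intermediate outcome. Holding it fixed would remove that part of the effect; the total effect is the pooled difference.
Pooled: Diet B 48.8% vs Diet V 67.0%; Diet V is higher overall.

decreases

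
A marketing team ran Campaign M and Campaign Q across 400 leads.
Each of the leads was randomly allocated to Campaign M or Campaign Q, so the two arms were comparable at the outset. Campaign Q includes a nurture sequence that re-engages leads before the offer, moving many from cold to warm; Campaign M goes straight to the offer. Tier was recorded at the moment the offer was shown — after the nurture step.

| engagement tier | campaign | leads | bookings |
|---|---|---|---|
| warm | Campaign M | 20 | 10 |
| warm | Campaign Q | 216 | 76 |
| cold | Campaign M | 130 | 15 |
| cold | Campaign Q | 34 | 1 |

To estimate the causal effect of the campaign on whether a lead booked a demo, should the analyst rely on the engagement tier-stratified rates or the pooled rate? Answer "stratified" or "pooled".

Stratifying would compare campaigns among leads the campaigns themselves sorted into engagement tier groups — a form of selection on an intermediate. The unconditioned pooled rates give the total causal effect.
Pooled: Campaign M 16.7% vs Campaign Q 30.8%; Campaign Q is higher overall.

pooled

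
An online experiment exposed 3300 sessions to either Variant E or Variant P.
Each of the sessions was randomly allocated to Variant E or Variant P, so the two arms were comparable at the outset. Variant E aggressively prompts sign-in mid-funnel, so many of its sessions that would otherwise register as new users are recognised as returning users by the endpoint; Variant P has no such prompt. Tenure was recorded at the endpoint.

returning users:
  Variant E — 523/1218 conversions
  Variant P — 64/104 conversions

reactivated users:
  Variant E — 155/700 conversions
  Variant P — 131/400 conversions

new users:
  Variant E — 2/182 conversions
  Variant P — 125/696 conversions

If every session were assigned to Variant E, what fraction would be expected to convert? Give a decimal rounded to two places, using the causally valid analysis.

0.32

The distribution of user tenure is itself part of what the variant does — it is an intermediate outcome. Holding it fixed would remove that part of the effect; the total effect is the pooled difference.
So P(outcome | do(Variant E)) is just the pooled rate for Variant E: 680/2100 = 0.324.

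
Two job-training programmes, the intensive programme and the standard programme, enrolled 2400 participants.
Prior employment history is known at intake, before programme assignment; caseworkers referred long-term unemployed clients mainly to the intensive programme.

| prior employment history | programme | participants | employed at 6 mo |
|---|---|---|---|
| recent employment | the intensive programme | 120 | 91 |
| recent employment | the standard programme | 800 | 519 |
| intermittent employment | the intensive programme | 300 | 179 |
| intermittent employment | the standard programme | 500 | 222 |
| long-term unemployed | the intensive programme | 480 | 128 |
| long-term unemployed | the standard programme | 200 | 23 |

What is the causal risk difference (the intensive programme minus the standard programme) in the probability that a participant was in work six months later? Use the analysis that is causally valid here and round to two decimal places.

+0.14

the intensive programme is higher inside every prior employment history stratum but the standard programme is higher in aggregate. Whether to stratify depends on how prior employment history relates to the programme.
Nothing the programme does changes prior employment history; the imbalance is an allocation artefact. With prior employment history also predicting the outcome, the pooled figure is confounded, and the within-stratum comparison is the causal one.
Adjusting over the population distribution of prior employment history: 0.383·(0.758−0.649) + 0.333·(0.597−0.444) + 0.283·(0.267−0.115) = +0.136.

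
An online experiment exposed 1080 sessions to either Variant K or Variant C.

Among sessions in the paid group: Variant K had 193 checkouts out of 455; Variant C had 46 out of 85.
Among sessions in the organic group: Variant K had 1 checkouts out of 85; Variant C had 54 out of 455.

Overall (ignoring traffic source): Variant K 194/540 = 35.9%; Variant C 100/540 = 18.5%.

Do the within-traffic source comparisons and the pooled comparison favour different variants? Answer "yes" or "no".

yes

Within each traffic source level (paid 42.4% vs 54.1%; organic 1.2% vs 11.9%), Variant C has the higher rate every time. Pooled: 35.9% vs 18.5% — Variant K has the higher rate overall. The two comparisons disagree.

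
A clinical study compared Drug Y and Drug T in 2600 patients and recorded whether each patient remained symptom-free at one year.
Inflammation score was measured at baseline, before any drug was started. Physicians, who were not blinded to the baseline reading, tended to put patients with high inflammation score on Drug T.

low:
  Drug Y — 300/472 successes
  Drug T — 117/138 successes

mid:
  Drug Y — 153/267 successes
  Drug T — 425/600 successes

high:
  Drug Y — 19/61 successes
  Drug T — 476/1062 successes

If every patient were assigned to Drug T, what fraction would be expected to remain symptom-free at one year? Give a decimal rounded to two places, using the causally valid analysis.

0.63

The imbalance in inflammation score arose from how patients were allocated, not from anything the drug did; and inflammation score independently affects the outcome. The pooled gap is confounded — condition on inflammation score.
Standardising Drug T to the population inflammation score mix: 0.235·117/138 + 0.333·425/600 + 0.432·476/1062 = 0.629.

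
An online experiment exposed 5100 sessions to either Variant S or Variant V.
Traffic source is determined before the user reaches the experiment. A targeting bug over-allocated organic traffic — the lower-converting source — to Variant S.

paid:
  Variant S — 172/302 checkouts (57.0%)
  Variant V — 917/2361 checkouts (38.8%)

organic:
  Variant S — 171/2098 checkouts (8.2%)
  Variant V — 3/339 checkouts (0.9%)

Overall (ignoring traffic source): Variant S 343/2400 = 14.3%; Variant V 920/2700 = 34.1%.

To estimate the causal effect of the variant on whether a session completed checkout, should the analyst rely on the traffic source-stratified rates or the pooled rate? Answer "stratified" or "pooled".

The imbalance in traffic source arose from how sessions were allocated, not from anything the variant did; and traffic source independently affects the outcome. The pooled gap is confounded — condition on traffic source.
Within each level — paid: 57.0% vs 38.8%; organic: 8.2% vs 0.9% — Variant S is higher every time.

stratified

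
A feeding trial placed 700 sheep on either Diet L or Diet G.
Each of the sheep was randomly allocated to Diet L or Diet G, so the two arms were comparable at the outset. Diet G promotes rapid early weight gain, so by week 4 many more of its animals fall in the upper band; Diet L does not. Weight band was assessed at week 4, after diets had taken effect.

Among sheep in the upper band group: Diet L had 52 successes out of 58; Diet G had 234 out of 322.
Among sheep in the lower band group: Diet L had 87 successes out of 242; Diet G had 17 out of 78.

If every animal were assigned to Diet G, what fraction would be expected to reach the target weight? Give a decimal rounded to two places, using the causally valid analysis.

0.63

Week-4 weight band is recorded after the diet and is itself shifted by it — it sits on the causal path from diet to outcome. Conditioning on a mediator would strip out part of the effect we want; the pooled comparison gives the total causal effect.
So P(outcome | do(Diet G)) is just the pooled rate for Diet G: 251/400 = 0.627.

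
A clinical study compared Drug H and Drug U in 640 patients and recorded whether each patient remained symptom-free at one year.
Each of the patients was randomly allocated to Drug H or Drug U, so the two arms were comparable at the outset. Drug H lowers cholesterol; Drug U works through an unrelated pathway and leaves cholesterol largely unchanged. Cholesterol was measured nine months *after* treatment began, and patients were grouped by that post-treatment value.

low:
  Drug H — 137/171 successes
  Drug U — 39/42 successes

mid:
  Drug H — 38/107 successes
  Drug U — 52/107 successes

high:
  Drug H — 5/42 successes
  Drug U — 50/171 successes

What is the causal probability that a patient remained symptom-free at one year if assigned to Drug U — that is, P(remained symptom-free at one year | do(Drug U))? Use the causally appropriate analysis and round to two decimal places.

The cholesterol-specific comparison favours Drug U throughout, but the pooled figures favour Drug H. The question is whether to condition on cholesterol.
Cholesterol lies on the pathway drug → cholesterol → outcome, so adjusting for it blocks the indirect effect. For the total causal effect of drug, use the unadjusted pooled rates.
So P(outcome | do(Drug U)) is just the pooled rate for Drug U: 141/320 = 0.441.

0.44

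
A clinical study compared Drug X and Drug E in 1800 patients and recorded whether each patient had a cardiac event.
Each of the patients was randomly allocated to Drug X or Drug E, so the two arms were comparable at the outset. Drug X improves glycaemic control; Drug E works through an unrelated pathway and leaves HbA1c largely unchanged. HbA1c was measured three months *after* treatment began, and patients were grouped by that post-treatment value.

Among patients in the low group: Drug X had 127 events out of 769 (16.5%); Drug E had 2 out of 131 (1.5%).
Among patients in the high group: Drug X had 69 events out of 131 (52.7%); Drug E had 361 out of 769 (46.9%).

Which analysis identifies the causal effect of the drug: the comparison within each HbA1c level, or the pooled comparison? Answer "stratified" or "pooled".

pooled

HbA1c is recorded after the drug and is itself shifted by it — it sits on the causal path from drug to outcome. Conditioning on a mediator would strip out part of the effect we want; the pooled comparison gives the total causal effect.
Pooled: Drug X 21.8% vs Drug E 40.3%; Drug X is lower overall.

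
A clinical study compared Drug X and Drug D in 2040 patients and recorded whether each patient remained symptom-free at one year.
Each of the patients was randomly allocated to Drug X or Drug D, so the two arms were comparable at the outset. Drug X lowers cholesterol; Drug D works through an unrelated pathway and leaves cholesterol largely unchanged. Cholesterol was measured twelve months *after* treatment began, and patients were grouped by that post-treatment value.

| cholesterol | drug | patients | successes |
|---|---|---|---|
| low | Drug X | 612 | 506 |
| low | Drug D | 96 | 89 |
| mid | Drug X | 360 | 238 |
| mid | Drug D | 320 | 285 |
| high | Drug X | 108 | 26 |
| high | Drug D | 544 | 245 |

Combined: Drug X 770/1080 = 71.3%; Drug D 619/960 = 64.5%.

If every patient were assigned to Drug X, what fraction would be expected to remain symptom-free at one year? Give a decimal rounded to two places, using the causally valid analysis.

0.71

Drug D is higher inside every cholesterol stratum but Drug X is higher in aggregate. Whether to stratify depends on how cholesterol relates to the drug.
Cholesterol here is a post-treatment variable shaped by the drug; conditioning on it would introduce bias rather than remove it. The overall comparison is the causal one.
So P(outcome | do(Drug X)) is just the pooled rate for Drug X: 770/1080 = 0.713.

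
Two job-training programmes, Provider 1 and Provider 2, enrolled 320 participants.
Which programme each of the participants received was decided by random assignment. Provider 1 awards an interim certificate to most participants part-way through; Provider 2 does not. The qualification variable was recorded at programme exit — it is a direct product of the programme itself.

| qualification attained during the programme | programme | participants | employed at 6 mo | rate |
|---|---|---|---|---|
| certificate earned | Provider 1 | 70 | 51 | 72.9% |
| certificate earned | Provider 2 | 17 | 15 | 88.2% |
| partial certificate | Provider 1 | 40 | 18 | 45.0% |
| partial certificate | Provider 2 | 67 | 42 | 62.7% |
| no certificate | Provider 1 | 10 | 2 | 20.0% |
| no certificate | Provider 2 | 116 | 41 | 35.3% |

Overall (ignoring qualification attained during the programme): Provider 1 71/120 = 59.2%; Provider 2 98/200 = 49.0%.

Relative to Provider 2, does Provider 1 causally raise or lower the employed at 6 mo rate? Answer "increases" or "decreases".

The qualification attained during the programme-specific comparison favours Provider 2 throughout, but the pooled figures favour Provider 1. The question is whether to condition on qualification attained during the programme.
Qualification attained during the programme lies on the pathway programme → qualification attained during the programme → outcome, so adjusting for it blocks the indirect effect. For the total causal effect of programme, use the unadjusted pooled rates.
Pooled: Provider 1 59.2% vs Provider 2 49.0%; Provider 1 is higher overall.

increases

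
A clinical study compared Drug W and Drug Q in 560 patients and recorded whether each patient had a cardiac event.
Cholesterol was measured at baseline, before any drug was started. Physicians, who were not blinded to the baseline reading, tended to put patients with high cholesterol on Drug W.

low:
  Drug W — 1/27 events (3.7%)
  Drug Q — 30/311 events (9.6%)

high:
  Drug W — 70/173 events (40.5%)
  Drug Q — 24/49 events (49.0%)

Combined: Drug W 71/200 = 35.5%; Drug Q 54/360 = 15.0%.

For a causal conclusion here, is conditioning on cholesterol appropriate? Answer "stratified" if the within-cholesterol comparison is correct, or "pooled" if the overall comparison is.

stratified

The imbalance in cholesterol arose from how patients were allocated, not from anything the drug did; and cholesterol independently affects the outcome. The pooled gap is confounded — condition on cholesterol.
Within each level — low: 3.7% vs 9.6%; high: 40.5% vs 49.0% — Drug W is lower every time.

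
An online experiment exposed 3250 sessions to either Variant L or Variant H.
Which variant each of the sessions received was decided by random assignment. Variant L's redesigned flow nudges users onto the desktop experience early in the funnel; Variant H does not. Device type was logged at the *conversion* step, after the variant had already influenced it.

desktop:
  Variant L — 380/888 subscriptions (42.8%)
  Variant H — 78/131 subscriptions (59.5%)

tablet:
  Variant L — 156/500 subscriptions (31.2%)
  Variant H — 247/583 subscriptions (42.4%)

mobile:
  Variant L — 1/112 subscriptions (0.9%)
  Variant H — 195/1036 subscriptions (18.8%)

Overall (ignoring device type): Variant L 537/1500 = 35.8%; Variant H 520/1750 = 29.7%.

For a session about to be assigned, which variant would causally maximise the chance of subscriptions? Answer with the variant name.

Variant L

The distribution of device type is itself part of what the variant does — it is an intermediate outcome. Holding it fixed would remove that part of the effect; the total effect is the pooled difference.
Pooled: Variant L 35.8% vs Variant H 29.7%; Variant L is higher overall.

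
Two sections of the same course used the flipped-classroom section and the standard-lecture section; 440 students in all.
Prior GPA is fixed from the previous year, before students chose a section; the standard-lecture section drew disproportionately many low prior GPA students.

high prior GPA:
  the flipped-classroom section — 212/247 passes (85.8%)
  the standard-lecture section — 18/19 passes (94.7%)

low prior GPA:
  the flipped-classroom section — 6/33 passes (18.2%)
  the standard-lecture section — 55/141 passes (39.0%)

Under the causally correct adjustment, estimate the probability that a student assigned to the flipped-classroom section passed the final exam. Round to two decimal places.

0.59

Prior GPA band satisfies the back-door criterion: it is not a descendant of the teaching method, and it blocks the spurious path from teaching method to outcome. Adjusting for it (i.e., using the within-prior GPA band rates) gives the causal effect.
Standardising the flipped-classroom section to the population prior GPA band mix: 0.605·212/247 + 0.395·6/33 = 0.591.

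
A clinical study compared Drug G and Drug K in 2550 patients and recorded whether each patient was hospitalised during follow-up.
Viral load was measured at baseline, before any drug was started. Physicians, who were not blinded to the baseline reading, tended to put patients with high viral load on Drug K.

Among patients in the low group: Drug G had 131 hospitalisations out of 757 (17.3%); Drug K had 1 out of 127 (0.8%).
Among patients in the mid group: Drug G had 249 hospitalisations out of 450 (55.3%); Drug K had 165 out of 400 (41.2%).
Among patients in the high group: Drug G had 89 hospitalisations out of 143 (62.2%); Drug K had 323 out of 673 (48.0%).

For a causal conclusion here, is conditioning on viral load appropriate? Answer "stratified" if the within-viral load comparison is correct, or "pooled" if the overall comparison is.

stratified

Viral load differs across drugs for reasons unrelated to any effect of the drug itself, and it separately predicts the outcome — a classic confounder. We must compare within viral load levels.
Within each level — low: 17.3% vs 0.8%; mid: 55.3% vs 41.2%; high: 62.2% vs 48.0% — Drug K is lower every time.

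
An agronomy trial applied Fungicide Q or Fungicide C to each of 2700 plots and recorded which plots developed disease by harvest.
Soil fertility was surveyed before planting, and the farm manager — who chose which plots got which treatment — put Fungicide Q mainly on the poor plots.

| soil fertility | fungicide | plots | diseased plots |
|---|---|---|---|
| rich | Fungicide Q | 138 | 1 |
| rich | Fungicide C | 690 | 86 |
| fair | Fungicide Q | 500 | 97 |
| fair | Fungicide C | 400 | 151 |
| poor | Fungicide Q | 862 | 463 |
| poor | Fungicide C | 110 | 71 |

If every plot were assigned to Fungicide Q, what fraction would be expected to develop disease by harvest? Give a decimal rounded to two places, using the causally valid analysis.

The imbalance in soil fertility arose from how plots were allocated, not from anything the fungicide did; and soil fertility independently affects the outcome. The pooled gap is confounded — condition on soil fertility.
Standardising Fungicide Q to the population soil fertility mix: 0.307·1/138 + 0.333·97/500 + 0.360·463/862 = 0.260.

0.26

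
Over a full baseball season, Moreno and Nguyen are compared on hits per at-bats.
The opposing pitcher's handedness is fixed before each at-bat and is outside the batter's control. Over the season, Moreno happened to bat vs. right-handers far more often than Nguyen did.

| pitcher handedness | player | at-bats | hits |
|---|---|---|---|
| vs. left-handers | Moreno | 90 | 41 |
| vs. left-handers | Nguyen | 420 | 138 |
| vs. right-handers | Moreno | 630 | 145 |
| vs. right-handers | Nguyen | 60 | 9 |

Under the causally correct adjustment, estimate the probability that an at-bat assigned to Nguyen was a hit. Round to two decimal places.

The pitcher handedness-specific comparison favours Moreno throughout, but the pooled figures favour Nguyen. The question is whether to condition on pitcher handedness.
Since pitcher handedness is a pre-existing factor (not a product of the player) and it affects the outcome on its own, it is a confounder. The stratified rates, not the pooled rate, identify the causal effect.
Standardising Nguyen to the population pitcher handedness mix: 0.425·138/420 + 0.575·9/60 = 0.226.

0.23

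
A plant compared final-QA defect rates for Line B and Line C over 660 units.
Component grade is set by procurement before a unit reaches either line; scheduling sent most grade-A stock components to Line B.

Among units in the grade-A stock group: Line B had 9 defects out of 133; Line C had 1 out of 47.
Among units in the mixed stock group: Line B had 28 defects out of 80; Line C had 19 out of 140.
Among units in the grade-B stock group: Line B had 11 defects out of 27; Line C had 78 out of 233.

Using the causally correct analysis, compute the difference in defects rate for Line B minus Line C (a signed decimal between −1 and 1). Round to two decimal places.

+0.11

Line C is lower inside every component grade stratum but Line B is lower in aggregate. Whether to stratify depends on how component grade relates to the line.
Nothing the line does changes component grade; the imbalance is an allocation artefact. With component grade also predicting the outcome, the pooled figure is confounded, and the within-stratum comparison is the causal one.
Adjusting over the population distribution of component grade: 0.273·(0.068−0.021) + 0.333·(0.350−0.136) + 0.394·(0.407−0.335) = +0.113.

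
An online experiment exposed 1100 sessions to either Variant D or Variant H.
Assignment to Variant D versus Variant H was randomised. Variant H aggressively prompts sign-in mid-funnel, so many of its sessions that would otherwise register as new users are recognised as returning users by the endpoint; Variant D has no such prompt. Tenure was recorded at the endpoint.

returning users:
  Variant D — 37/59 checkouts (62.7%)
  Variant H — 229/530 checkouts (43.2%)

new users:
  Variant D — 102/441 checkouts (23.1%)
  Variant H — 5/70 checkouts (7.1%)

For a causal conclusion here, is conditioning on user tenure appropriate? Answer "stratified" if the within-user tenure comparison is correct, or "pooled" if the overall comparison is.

Because the variant influences user tenure, user tenure is a post-treatment mediator, not a confounder. Stratifying on it would bias the estimate; the causal effect is the crude pooled difference.
Pooled: Variant D 27.8% vs Variant H 39.0%; Variant H is higher overall.

pooled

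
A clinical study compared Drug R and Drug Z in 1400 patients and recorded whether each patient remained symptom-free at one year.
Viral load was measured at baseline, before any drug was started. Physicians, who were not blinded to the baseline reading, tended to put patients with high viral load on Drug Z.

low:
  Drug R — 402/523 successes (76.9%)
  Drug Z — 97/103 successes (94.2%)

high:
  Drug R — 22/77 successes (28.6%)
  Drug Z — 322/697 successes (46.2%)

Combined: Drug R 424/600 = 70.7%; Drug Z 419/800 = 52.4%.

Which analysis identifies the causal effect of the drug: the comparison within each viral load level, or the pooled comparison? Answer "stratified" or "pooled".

stratified

Viral load is set before the drug has any effect — it is not caused by the drug — and it independently drives the outcome. That makes it a confounder, so the causal comparison is within viral load levels.
Within each level — low: 76.9% vs 94.2%; high: 28.6% vs 46.2% — Drug Z is higher every time.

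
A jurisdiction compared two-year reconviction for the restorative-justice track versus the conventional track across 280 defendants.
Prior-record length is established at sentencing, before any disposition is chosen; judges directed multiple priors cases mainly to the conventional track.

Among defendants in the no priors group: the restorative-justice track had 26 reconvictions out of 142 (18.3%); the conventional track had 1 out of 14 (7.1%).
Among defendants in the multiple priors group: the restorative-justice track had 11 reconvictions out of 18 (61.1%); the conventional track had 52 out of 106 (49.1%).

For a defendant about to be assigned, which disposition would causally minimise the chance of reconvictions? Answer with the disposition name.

the conventional track

Nothing the disposition does changes prior-record length; the imbalance is an allocation artefact. With prior-record length also predicting the outcome, the pooled figure is confounded, and the within-stratum comparison is the causal one.
Within each level — no priors: 18.3% vs 7.1%; multiple priors: 61.1% vs 49.1% — the conventional track is lower every time.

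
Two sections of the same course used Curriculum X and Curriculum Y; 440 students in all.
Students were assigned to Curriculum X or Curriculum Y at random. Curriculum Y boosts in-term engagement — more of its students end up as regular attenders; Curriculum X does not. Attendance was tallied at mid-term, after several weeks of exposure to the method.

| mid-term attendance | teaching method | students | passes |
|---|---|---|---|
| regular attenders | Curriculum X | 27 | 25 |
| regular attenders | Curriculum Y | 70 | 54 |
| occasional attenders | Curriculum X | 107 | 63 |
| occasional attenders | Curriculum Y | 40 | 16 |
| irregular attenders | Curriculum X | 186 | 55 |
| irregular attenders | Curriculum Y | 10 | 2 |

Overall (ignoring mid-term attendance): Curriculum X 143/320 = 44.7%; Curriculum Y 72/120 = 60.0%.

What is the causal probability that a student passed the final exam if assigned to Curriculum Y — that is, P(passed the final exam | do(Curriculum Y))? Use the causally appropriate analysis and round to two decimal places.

The mid-term attendance-specific comparison favours Curriculum X throughout, but the pooled figures favour Curriculum Y. The question is whether to condition on mid-term attendance.
Because the teaching method influences mid-term attendance, mid-term attendance is a post-treatment mediator, not a confounder. Stratifying on it would bias the estimate; the causal effect is the crude pooled difference.
So P(outcome | do(Curriculum Y)) is just the pooled rate for Curriculum Y: 72/120 = 0.600.

0.60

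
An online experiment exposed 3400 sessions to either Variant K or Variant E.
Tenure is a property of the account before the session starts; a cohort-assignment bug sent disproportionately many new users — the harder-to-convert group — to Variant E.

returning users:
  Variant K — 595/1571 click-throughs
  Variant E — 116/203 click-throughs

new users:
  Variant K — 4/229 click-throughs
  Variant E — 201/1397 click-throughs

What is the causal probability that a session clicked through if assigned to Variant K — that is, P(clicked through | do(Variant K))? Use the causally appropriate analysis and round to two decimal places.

0.21

User tenure satisfies the back-door criterion: it is not a descendant of the variant, and it blocks the spurious path from variant to outcome. Adjusting for it (i.e., using the within-user tenure rates) gives the causal effect.
Standardising Variant K to the population user tenure mix: 0.522·595/1571 + 0.478·4/229 = 0.206.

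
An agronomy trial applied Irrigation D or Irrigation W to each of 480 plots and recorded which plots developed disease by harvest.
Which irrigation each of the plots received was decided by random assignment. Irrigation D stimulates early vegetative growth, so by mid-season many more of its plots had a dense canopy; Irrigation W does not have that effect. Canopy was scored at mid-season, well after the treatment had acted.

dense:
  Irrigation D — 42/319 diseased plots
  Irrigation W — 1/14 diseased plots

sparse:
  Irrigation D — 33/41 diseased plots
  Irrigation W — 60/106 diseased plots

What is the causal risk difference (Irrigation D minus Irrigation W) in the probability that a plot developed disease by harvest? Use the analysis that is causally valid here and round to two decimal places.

-0.30

The mid-season canopy-specific comparison favours Irrigation W throughout, but the pooled figures favour Irrigation D. The question is whether to condition on mid-season canopy.
Stratifying would compare irrigations among plots the irrigations themselves sorted into mid-season canopy groups — a form of selection on an intermediate. The unconditioned pooled rates give the total causal effect.
The causal difference is the pooled difference: 0.208 − 0.508 = -0.300.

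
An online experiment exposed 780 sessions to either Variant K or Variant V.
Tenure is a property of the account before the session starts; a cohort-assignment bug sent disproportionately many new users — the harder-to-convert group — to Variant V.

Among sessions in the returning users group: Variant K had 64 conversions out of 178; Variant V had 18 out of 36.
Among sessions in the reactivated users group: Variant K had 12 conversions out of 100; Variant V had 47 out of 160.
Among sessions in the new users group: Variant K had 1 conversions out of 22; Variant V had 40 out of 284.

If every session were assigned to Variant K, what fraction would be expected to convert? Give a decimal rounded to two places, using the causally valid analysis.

0.16

The stratified and pooled comparisons disagree (Variant V wins within each user tenure; Variant K wins overall), so the answer turns on the causal role of user tenure.
Here user tenure is a common cause — it drives both which variant a case falls under and the outcome. The crude comparison mixes populations; the stratum-specific rates are the causally relevant ones.
Standardising Variant K to the population user tenure mix: 0.274·64/178 + 0.333·12/100 + 0.392·1/22 = 0.156.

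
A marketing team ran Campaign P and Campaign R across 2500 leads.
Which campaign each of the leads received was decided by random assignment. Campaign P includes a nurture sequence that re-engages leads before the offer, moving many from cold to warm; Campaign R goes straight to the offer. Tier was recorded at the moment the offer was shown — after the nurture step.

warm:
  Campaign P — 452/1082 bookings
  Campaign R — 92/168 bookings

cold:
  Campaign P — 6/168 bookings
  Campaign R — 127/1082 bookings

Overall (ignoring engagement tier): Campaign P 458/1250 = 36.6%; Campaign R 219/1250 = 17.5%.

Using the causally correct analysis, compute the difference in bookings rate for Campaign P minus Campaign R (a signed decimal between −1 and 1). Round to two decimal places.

+0.19

Within every engagement tier level Campaign R has the higher rate, yet pooled Campaign P does — Simpson's reversal.
Engagement tier here is a post-treatment variable shaped by the campaign; conditioning on it would introduce bias rather than remove it. The overall comparison is the causal one.
The causal difference is the pooled difference: 0.366 − 0.175 = +0.191.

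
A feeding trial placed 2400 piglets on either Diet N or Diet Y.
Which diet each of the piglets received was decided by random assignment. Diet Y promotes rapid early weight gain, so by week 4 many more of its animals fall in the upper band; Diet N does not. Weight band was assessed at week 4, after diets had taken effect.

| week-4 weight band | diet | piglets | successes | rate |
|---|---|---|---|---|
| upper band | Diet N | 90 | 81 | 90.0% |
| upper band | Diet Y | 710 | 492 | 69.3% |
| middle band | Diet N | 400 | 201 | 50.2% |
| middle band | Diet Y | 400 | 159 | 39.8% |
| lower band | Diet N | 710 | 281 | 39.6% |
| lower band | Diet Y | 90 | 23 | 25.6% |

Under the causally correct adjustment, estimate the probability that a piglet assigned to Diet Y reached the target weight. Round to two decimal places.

0.56

The distribution of week-4 weight band is itself part of what the diet does — it is an intermediate outcome. Holding it fixed would remove that part of the effect; the total effect is the pooled difference.
So P(outcome | do(Diet Y)) is just the pooled rate for Diet Y: 674/1200 = 0.562.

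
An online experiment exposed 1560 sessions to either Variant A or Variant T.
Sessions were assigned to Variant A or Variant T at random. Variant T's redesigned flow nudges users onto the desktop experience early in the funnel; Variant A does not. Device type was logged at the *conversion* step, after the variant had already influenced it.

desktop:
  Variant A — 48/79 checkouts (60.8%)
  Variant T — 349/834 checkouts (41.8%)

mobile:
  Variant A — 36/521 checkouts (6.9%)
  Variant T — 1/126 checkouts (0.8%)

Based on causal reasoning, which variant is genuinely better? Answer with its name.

Variant T

Device type here is a post-treatment variable shaped by the variant; conditioning on it would introduce bias rather than remove it. The overall comparison is the causal one.
Pooled: Variant A 14.0% vs Variant T 36.5%; Variant T is higher overall.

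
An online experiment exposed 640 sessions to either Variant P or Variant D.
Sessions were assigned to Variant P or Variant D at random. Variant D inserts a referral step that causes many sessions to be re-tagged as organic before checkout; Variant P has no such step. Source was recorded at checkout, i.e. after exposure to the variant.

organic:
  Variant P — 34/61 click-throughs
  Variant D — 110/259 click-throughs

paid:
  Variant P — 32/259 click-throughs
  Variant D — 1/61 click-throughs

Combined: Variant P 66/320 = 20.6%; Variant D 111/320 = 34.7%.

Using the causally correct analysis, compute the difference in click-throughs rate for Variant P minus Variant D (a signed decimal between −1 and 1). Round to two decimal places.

-0.14

Traffic source is downstream of the variant. One should not condition on a consequence of treatment, so the overall rates are the right comparison.
The causal difference is the pooled difference: 0.206 − 0.347 = -0.141.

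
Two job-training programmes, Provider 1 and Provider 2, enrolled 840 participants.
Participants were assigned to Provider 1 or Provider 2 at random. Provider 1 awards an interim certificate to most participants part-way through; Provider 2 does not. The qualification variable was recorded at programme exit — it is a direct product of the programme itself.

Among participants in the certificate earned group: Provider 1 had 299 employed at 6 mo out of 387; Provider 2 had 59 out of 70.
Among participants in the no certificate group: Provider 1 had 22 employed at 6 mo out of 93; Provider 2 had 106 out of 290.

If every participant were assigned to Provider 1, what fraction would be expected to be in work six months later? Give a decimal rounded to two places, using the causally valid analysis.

0.67

Qualification attained during the programme lies on the pathway programme → qualification attained during the programme → outcome, so adjusting for it blocks the indirect effect. For the total causal effect of programme, use the unadjusted pooled rates.
So P(outcome | do(Provider 1)) is just the pooled rate for Provider 1: 321/480 = 0.669.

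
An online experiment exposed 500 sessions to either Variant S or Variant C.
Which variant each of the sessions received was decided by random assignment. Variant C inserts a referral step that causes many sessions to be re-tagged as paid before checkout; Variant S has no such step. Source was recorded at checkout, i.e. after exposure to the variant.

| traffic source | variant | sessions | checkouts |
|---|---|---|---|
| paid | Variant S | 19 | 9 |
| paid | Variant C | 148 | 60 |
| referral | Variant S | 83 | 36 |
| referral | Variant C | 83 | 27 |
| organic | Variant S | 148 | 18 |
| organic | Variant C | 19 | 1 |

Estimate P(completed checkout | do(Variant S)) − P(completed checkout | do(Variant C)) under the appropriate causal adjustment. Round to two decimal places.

-0.10

Within every traffic source level Variant S has the higher rate, yet pooled Variant C does — Simpson's reversal.
The distribution of traffic source is itself part of what the variant does — it is an intermediate outcome. Holding it fixed would remove that part of the effect; the total effect is the pooled difference.
The causal difference is the pooled difference: 0.252 − 0.352 = -0.100.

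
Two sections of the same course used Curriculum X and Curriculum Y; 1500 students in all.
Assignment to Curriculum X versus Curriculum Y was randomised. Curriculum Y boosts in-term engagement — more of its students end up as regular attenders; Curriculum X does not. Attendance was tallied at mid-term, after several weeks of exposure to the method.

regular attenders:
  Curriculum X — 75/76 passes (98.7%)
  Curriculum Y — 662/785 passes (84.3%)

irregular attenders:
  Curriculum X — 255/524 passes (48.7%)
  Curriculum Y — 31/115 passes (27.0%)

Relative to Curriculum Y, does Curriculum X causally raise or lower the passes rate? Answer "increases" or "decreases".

decreases

The mid-term attendance-specific comparison favours Curriculum X throughout, but the pooled figures favour Curriculum Y. The question is whether to condition on mid-term attendance.
The distribution of mid-term attendance is itself part of what the teaching method does — it is an intermediate outcome. Holding it fixed would remove that part of the effect; the total effect is the pooled difference.
Pooled: Curriculum X 55.0% vs Curriculum Y 77.0%; Curriculum Y is higher overall.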